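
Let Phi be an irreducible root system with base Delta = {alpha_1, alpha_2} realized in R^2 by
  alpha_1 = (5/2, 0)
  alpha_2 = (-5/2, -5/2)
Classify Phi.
type B_2

Compute the Cartan integers a_ij = 2(alpha_i, alpha_j)/(alpha_j, alpha_j); the resulting 2x2 Cartan matrix is
[[2, -1], [-2, 2]].
The roots have two lengths (squared-length ratio 2:1); the short ones are alpha_{1}. The associated Dynkin diagram is a chain of 2 nodes with a double edge at one end; the terminal node there is the unique short simple root (B_2), so the type is B_2 (the algebra so(5)).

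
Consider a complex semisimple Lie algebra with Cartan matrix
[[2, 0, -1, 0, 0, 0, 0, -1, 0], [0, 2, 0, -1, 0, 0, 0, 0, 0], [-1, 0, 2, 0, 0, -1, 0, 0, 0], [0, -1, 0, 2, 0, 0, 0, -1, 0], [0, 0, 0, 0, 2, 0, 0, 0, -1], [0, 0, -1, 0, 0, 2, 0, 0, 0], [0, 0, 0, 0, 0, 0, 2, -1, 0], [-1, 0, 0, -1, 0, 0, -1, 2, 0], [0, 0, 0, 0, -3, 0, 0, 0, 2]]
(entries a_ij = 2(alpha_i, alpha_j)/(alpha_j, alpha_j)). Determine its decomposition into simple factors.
The diagram associated to this matrix has two connected components: the simple roots {alpha_1, alpha_2, alpha_3, alpha_4, alpha_6, alpha_7, alpha_8} form a chain of 6 nodes with one extra node attached to the third node from one end (E_7), and {alpha_5, alpha_9} form two nodes joined by a triple edge (G_2). A semisimple Lie algebra decomposes uniquely as the direct sum of simple ideals, one per connected component of its Dynkin diagram, so g ≅ E_7 ⊕ G_2 (dimension 133 + 14 = 147).

E7 ⊕ G2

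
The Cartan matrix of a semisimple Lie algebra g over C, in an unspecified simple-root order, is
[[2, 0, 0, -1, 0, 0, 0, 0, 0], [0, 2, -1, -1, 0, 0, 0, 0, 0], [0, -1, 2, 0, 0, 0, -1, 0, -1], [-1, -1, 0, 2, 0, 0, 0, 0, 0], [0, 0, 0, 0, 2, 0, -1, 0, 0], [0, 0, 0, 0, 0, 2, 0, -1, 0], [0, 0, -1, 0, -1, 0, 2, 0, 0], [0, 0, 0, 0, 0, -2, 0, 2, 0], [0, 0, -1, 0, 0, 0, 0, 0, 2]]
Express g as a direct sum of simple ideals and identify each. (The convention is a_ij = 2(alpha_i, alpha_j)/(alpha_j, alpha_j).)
B2 ⊕ E7

The diagram associated to this matrix has two connected components: the simple roots {alpha_6, alpha_8} form a chain of 2 nodes with a double edge at one end; the terminal node there is the unique short simple root (B_2), and {alpha_1, alpha_2, alpha_3, alpha_4, alpha_5, alpha_7, alpha_9} form a chain of 6 nodes with one extra node attached to the third node from one end (E_7). A semisimple Lie algebra decomposes uniquely as the direct sum of simple ideals, one per connected component of its Dynkin diagram, so g ≅ B_2 ⊕ E_7 (dimension 10 + 133 = 143).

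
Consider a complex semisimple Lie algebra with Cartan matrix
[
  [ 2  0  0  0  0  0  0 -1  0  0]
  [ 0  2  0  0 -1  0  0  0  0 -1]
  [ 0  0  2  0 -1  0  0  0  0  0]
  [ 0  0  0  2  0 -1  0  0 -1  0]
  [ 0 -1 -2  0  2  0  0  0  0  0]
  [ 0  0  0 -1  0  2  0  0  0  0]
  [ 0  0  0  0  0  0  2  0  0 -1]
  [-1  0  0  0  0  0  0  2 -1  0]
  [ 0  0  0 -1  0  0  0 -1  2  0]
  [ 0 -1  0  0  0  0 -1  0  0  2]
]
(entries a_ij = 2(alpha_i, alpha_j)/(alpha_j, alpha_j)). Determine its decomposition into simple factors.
A_5 (sl(6)) ⊕ B_5 (so(11))

The diagram associated to this matrix has two connected components: the simple roots {alpha_1, alpha_4, alpha_6, alpha_8, alpha_9} form a chain of 5 nodes with single edges (A_5), and {alpha_2, alpha_3, alpha_5, alpha_7, alpha_10} form a chain of 5 nodes with a double edge at one end; the terminal node there is the unique short simple root (B_5). A semisimple Lie algebra decomposes uniquely as the direct sum of simple ideals, one per connected component of its Dynkin diagram, so g ≅ A_5 ⊕ B_5 (dimension 35 + 55 = 90).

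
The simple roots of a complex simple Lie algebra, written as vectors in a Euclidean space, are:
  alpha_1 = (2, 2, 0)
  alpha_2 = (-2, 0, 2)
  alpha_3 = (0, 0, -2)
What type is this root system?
Compute the Cartan integers a_ij = 2(alpha_i, alpha_j)/(alpha_j, alpha_j); the resulting 3x3 Cartan matrix is
[[2, -1, 0], [-1, 2, -2], [0, -1, 2]].
The roots have two lengths (squared-length ratio 2:1); the short ones are alpha_{3}. The associated Dynkin diagram is a chain of 3 nodes with a double edge at one end; the terminal node there is the unique short simple root (B_3), so the type is B_3 (the algebra so(7)).

type B_3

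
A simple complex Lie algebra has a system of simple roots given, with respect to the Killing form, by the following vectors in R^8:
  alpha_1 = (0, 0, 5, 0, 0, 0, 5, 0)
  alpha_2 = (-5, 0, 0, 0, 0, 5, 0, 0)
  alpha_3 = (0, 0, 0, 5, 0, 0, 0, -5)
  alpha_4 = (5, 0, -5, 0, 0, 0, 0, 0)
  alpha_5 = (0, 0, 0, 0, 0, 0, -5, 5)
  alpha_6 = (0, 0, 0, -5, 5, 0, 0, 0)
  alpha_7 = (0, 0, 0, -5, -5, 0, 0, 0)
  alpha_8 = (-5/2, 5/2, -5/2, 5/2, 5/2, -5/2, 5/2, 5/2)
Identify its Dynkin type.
Compute the Cartan integers a_ij = 2(alpha_i, alpha_j)/(alpha_j, alpha_j); the resulting 8x8 Cartan matrix is
[[2, 0, 0, -1, -1, 0, 0, 0], [0, 2, 0, -1, 0, 0, 0, 0], [0, 0, 2, 0, -1, -1, -1, 0], [-1, -1, 0, 2, 0, 0, 0, 0], [-1, 0, -1, 0, 2, 0, 0, 0], [0, 0, -1, 0, 0, 2, 0, 0], [0, 0, -1, 0, 0, 0, 2, -1], [0, 0, 0, 0, 0, 0, -1, 2]].
All simple roots have the same length, so the diagram is simply laced. The associated Dynkin diagram is a chain of 7 nodes with one extra node attached to the third node from one end (E_8), so the type is E_8.

E_8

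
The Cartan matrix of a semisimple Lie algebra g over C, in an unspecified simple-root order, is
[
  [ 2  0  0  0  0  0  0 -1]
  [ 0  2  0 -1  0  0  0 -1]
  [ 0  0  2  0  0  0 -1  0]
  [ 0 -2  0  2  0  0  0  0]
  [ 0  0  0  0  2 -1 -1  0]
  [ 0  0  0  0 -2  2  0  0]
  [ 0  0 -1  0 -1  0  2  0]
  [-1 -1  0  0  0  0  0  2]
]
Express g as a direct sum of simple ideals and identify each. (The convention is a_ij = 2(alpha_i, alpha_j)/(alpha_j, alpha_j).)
C4 ⊕ C4

The diagram associated to this matrix has two connected components: the simple roots {alpha_1, alpha_2, alpha_4, alpha_8} form a chain of 4 nodes with a double edge at one end; the terminal node there is the unique long simple root (C_4), and {alpha_3, alpha_5, alpha_6, alpha_7} form a chain of 4 nodes with a double edge at one end; the terminal node there is the unique long simple root (C_4). A semisimple Lie algebra decomposes uniquely as the direct sum of simple ideals, one per connected component of its Dynkin diagram, so g ≅ C_4 ⊕ C_4 (dimension 36 + 36 = 72).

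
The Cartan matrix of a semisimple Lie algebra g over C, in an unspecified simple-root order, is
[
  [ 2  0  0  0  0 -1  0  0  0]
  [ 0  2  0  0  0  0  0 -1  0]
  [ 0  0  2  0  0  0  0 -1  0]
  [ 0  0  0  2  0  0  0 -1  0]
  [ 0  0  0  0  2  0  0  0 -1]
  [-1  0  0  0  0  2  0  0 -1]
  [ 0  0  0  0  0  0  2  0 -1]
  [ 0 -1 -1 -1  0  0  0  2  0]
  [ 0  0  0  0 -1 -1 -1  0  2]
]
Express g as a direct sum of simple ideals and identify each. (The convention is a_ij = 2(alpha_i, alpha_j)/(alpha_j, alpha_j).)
D_4 (so(8)) ⊕ D_5 (so(10))

The diagram associated to this matrix has two connected components: the simple roots {alpha_2, alpha_3, alpha_4, alpha_8} form a chain of 2 nodes with a fork of two nodes at one end (D_4), and {alpha_1, alpha_5, alpha_6, alpha_7, alpha_9} form a chain of 3 nodes with a fork of two nodes at one end (D_5). A semisimple Lie algebra decomposes uniquely as the direct sum of simple ideals, one per connected component of its Dynkin diagram, so g ≅ D_4 ⊕ D_5 (dimension 28 + 45 = 73).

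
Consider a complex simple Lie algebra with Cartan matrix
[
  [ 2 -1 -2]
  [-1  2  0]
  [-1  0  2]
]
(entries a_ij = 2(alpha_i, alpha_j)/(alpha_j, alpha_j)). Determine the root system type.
The matrix has rank 3 with 2's on the diagonal. Reading the off-diagonal entries as Dynkin edges (a single edge where a_ij = a_ji = -1; a double or triple edge where a_ij * a_ji = 2 or 3), the diagram is a chain of 3 nodes with a double edge at one end; the terminal node there is the unique short simple root (B_3). One simple-root ordering that puts it in standard form is (alpha_2, alpha_1, alpha_3). So the algebra is type B_3, i.e. so(7).

type B_3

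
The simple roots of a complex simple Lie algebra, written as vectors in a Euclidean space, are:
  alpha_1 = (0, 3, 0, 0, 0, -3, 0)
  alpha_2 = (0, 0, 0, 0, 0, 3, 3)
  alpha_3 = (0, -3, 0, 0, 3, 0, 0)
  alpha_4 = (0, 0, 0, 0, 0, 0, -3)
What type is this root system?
B_4

Compute the Cartan integers a_ij = 2(alpha_i, alpha_j)/(alpha_j, alpha_j); the resulting 4x4 Cartan matrix is
[[2, -1, -1, 0], [-1, 2, 0, -2], [-1, 0, 2, 0], [0, -1, 0, 2]].
The roots have two lengths (squared-length ratio 2:1); the short ones are alpha_{4}. The associated Dynkin diagram is a chain of 4 nodes with a double edge at one end; the terminal node there is the unique short simple root (B_4), so the type is B_4 (the algebra so(9)).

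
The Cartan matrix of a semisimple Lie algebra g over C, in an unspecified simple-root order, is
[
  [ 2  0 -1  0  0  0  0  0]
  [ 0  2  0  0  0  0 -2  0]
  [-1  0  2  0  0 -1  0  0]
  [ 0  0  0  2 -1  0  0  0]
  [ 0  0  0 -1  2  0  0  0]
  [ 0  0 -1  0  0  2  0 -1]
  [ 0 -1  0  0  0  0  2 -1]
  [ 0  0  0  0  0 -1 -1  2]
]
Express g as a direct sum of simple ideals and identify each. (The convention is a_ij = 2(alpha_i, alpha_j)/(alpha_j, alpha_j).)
type A_2 + type C_6

The diagram associated to this matrix has two connected components: the simple roots {alpha_4, alpha_5} form a chain of 2 nodes with single edges (A_2), and {alpha_1, alpha_2, alpha_3, alpha_6, alpha_7, alpha_8} form a chain of 6 nodes with a double edge at one end; the terminal node there is the unique long simple root (C_6). A semisimple Lie algebra decomposes uniquely as the direct sum of simple ideals, one per connected component of its Dynkin diagram, so g ≅ A_2 ⊕ C_6 (dimension 8 + 78 = 86).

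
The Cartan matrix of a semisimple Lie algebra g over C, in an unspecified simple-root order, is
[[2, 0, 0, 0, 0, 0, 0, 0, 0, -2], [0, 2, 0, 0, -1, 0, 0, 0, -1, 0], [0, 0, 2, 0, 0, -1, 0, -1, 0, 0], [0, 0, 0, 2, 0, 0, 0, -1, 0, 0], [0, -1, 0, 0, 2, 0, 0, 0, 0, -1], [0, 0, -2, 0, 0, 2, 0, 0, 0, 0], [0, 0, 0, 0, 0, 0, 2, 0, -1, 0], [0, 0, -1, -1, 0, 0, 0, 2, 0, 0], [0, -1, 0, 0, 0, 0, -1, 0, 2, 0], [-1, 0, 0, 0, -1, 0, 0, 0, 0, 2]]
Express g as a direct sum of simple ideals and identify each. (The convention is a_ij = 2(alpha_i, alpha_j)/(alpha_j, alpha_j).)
The diagram associated to this matrix has two connected components: the simple roots {alpha_3, alpha_4, alpha_6, alpha_8} form a chain of 4 nodes with a double edge at one end; the terminal node there is the unique long simple root (C_4), and {alpha_1, alpha_2, alpha_5, alpha_7, alpha_9, alpha_10} form a chain of 6 nodes with a double edge at one end; the terminal node there is the unique long simple root (C_6). A semisimple Lie algebra decomposes uniquely as the direct sum of simple ideals, one per connected component of its Dynkin diagram, so g ≅ C_4 ⊕ C_6 (dimension 36 + 78 = 114).

C_4 ⊕ C_6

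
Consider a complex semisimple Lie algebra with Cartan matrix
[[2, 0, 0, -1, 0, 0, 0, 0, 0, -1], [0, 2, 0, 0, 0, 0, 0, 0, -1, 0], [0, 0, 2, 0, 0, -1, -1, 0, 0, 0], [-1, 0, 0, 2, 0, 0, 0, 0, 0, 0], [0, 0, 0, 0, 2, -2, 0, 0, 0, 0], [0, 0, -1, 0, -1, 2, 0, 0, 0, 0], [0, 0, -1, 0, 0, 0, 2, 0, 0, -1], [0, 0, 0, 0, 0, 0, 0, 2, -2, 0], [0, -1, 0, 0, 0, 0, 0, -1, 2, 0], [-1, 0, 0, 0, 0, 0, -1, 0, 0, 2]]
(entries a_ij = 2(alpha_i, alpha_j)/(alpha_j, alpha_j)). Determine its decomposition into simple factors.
type C_3 ⊕ type C_7

The diagram associated to this matrix has two connected components: the simple roots {alpha_2, alpha_8, alpha_9} form a chain of 3 nodes with a double edge at one end; the terminal node there is the unique long simple root (C_3), and {alpha_1, alpha_3, alpha_4, alpha_5, alpha_6, alpha_7, alpha_10} form a chain of 7 nodes with a double edge at one end; the terminal node there is the unique long simple root (C_7). A semisimple Lie algebra decomposes uniquely as the direct sum of simple ideals, one per connected component of its Dynkin diagram, so g ≅ C_3 ⊕ C_7 (dimension 21 + 105 = 126).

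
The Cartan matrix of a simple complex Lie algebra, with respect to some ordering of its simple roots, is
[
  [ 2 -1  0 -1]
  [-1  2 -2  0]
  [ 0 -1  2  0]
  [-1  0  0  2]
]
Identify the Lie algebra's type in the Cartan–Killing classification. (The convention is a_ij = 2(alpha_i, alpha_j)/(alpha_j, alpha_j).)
The matrix has rank 4 with 2's on the diagonal. Reading the off-diagonal entries as Dynkin edges (a single edge where a_ij = a_ji = -1; a double or triple edge where a_ij * a_ji = 2 or 3), the diagram is a chain of 4 nodes with a double edge at one end; the terminal node there is the unique short simple root (B_4). One simple-root ordering that puts it in standard form is (alpha_4, alpha_1, alpha_2, alpha_3). So the algebra is type B_4, i.e. so(9).

type B_4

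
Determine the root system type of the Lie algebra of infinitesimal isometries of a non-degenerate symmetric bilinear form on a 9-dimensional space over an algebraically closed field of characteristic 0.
This is so(9) with 9 odd, which has dimension 9(9-1)/2 = 36 and rank (9-1)/2 = 4. In the classification of classical Lie algebras, the orthogonal algebra so(2n+1) in an odd number of variables has type B_n; here n = 4, so the Dynkin diagram is a chain of 4 nodes with a double edge at one end; the terminal node there is the unique short simple root (B_4). Hence the type is B_4.

type B_4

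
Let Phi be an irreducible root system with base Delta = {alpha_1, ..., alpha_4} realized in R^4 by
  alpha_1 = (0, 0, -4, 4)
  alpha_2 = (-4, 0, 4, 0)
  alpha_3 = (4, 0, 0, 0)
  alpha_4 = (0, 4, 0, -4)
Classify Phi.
Compute the Cartan integers a_ij = 2(alpha_i, alpha_j)/(alpha_j, alpha_j); the resulting 4x4 Cartan matrix is
[[2, -1, 0, -1], [-1, 2, -2, 0], [0, -1, 2, 0], [-1, 0, 0, 2]].
The roots have two lengths (squared-length ratio 2:1); the short ones are alpha_{3}. The associated Dynkin diagram is a chain of 4 nodes with a double edge at one end; the terminal node there is the unique short simple root (B_4), so the type is B_4 (the algebra so(9)).

B_4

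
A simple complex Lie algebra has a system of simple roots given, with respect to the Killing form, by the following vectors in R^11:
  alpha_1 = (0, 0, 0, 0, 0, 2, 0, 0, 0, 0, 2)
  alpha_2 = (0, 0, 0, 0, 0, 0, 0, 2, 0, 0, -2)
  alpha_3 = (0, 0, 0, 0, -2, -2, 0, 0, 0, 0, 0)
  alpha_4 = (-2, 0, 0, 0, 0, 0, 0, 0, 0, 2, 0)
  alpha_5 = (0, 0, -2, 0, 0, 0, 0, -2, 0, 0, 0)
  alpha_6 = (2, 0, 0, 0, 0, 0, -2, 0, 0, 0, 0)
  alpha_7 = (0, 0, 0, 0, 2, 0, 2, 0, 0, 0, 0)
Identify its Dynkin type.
Compute the Cartan integers a_ij = 2(alpha_i, alpha_j)/(alpha_j, alpha_j); the resulting 7x7 Cartan matrix is
[[2, -1, -1, 0, 0, 0, 0], [-1, 2, 0, 0, -1, 0, 0], [-1, 0, 2, 0, 0, 0, -1], [0, 0, 0, 2, 0, -1, 0], [0, -1, 0, 0, 2, 0, 0], [0, 0, 0, -1, 0, 2, -1], [0, 0, -1, 0, 0, -1, 2]].
All simple roots have the same length, so the diagram is simply laced. The associated Dynkin diagram is a chain of 7 nodes with single edges (A_7), so the type is A_7 (the algebra sl(8)).

A7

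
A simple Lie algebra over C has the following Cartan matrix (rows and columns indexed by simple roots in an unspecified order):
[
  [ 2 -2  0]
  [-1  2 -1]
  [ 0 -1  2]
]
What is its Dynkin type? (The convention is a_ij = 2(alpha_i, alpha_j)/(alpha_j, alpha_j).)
C_3 (sp(6))

The matrix has rank 3 with 2's on the diagonal. Reading the off-diagonal entries as Dynkin edges (a single edge where a_ij = a_ji = -1; a double or triple edge where a_ij * a_ji = 2 or 3), the diagram is a chain of 3 nodes with a double edge at one end; the terminal node there is the unique long simple root (C_3). One simple-root ordering that puts it in standard form is (alpha_3, alpha_2, alpha_1). So the algebra is type C_3, i.e. sp(6).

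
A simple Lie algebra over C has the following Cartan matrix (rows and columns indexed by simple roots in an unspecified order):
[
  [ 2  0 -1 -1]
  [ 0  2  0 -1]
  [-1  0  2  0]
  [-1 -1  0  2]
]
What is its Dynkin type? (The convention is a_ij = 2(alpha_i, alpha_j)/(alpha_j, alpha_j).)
type A_4

The matrix has rank 4 with 2's on the diagonal. Reading the off-diagonal entries as Dynkin edges (a single edge where a_ij = a_ji = -1; a double or triple edge where a_ij * a_ji = 2 or 3), the diagram is a chain of 4 nodes with single edges (A_4). One simple-root ordering that puts it in standard form is (alpha_3, alpha_1, alpha_4, alpha_2). So the algebra is type A_4, i.e. sl(5).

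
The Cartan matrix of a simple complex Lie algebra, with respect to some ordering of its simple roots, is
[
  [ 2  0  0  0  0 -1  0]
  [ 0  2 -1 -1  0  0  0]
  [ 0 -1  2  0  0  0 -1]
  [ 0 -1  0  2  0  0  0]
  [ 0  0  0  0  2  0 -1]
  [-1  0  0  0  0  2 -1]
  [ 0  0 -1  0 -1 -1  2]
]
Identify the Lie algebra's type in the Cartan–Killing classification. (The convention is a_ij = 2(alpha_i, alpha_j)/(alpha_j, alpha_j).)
The matrix has rank 7 with 2's on the diagonal. Reading the off-diagonal entries as Dynkin edges (a single edge where a_ij = a_ji = -1; a double or triple edge where a_ij * a_ji = 2 or 3), the diagram is a chain of 6 nodes with one extra node attached to the third node from one end (E_7). One simple-root ordering that puts it in standard form is (alpha_1, alpha_5, alpha_6, alpha_7, alpha_3, alpha_2, alpha_4). So the algebra is type E_7.

E_7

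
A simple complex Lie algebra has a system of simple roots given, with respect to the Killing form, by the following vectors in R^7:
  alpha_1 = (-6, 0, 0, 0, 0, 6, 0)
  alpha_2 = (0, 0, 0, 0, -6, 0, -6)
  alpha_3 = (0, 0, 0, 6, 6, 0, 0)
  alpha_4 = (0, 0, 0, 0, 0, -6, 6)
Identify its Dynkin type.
type A_4

Compute the Cartan integers a_ij = 2(alpha_i, alpha_j)/(alpha_j, alpha_j); the resulting 4x4 Cartan matrix is
[[2, 0, 0, -1], [0, 2, -1, -1], [0, -1, 2, 0], [-1, -1, 0, 2]].
All simple roots have the same length, so the diagram is simply laced. The associated Dynkin diagram is a chain of 4 nodes with single edges (A_4), so the type is A_4 (the algebra sl(5)).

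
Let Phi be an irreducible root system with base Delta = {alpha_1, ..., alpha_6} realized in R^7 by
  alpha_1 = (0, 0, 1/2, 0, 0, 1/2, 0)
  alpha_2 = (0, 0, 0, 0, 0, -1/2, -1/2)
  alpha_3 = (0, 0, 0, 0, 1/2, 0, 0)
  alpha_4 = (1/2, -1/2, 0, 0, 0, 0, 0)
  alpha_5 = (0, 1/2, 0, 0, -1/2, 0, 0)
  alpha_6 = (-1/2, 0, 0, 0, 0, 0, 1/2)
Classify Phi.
Compute the Cartan integers a_ij = 2(alpha_i, alpha_j)/(alpha_j, alpha_j); the resulting 6x6 Cartan matrix is
[[2, -1, 0, 0, 0, 0], [-1, 2, 0, 0, 0, -1], [0, 0, 2, 0, -1, 0], [0, 0, 0, 2, -1, -1], [0, 0, -2, -1, 2, 0], [0, -1, 0, -1, 0, 2]].
The roots have two lengths (squared-length ratio 2:1); the short ones are alpha_{3}. The associated Dynkin diagram is a chain of 6 nodes with a double edge at one end; the terminal node there is the unique short simple root (B_6), so the type is B_6 (the algebra so(13)).

B_6 (so(13))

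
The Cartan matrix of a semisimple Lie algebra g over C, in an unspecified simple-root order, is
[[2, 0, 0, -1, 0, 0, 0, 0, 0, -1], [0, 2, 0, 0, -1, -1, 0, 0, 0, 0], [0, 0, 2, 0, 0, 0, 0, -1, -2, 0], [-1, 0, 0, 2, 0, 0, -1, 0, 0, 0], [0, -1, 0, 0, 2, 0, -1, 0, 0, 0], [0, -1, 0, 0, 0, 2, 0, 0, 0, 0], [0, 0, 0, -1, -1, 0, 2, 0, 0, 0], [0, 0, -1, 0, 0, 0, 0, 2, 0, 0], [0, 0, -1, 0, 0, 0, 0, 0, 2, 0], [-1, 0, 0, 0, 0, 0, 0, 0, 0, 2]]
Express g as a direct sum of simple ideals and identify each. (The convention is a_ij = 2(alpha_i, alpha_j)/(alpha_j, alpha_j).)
The diagram associated to this matrix has two connected components: the simple roots {alpha_1, alpha_2, alpha_4, alpha_5, alpha_6, alpha_7, alpha_10} form a chain of 7 nodes with single edges (A_7), and {alpha_3, alpha_8, alpha_9} form a chain of 3 nodes with a double edge at one end; the terminal node there is the unique short simple root (B_3). A semisimple Lie algebra decomposes uniquely as the direct sum of simple ideals, one per connected component of its Dynkin diagram, so g ≅ A_7 ⊕ B_3 (dimension 63 + 21 = 84).

A_7 + B_3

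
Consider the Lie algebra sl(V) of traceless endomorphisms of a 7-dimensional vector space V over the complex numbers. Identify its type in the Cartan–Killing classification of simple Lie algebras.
This is sl(7), which has dimension 7^2 - 1 = 48 and rank 7 - 1 = 6 (a Cartan subalgebra is the diagonal traceless matrices). In the classification of classical Lie algebras, the special linear algebra sl(n+1) has type A_n; here n = 6, so the Dynkin diagram is a chain of 6 nodes with single edges (A_6). Hence the type is A_6.

type A_6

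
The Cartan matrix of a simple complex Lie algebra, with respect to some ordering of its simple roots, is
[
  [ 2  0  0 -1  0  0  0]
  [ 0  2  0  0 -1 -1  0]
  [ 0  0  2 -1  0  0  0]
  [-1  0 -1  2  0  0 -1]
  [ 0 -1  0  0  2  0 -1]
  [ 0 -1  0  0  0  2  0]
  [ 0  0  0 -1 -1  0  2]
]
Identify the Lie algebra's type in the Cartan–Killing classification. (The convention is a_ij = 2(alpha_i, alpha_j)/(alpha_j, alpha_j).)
The matrix has rank 7 with 2's on the diagonal. Reading the off-diagonal entries as Dynkin edges (a single edge where a_ij = a_ji = -1; a double or triple edge where a_ij * a_ji = 2 or 3), the diagram is a chain of 5 nodes with a fork of two nodes at one end (D_7). One simple-root ordering that puts it in standard form is (alpha_6, alpha_2, alpha_5, alpha_7, alpha_4, alpha_1, alpha_3). So the algebra is type D_7, i.e. so(14).

D7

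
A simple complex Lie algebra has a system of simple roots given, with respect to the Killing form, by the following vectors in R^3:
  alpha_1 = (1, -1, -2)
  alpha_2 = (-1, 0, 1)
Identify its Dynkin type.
Compute the Cartan integers a_ij = 2(alpha_i, alpha_j)/(alpha_j, alpha_j); the resulting 2x2 Cartan matrix is
[[2, -3], [-1, 2]].
The roots have two lengths (squared-length ratio 3:1); the short ones are alpha_{2}. The associated Dynkin diagram is two nodes joined by a triple edge (G_2), so the type is G_2.

G_2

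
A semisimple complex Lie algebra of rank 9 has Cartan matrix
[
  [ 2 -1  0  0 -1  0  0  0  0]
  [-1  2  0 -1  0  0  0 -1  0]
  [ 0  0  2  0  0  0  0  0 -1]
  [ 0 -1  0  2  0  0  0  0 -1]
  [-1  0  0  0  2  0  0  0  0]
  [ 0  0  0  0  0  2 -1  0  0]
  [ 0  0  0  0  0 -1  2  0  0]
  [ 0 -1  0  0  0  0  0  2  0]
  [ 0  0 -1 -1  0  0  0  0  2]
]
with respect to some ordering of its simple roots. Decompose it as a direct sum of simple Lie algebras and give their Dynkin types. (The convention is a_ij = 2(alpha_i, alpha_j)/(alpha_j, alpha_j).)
A2 ⊕ E7

The diagram associated to this matrix has two connected components: the simple roots {alpha_6, alpha_7} form a chain of 2 nodes with single edges (A_2), and {alpha_1, alpha_2, alpha_3, alpha_4, alpha_5, alpha_8, alpha_9} form a chain of 6 nodes with one extra node attached to the third node from one end (E_7). A semisimple Lie algebra decomposes uniquely as the direct sum of simple ideals, one per connected component of its Dynkin diagram, so g ≅ A_2 ⊕ E_7 (dimension 8 + 133 = 141).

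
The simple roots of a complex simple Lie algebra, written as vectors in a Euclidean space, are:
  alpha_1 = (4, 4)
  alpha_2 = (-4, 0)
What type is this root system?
B_2 (so(5))

Compute the Cartan integers a_ij = 2(alpha_i, alpha_j)/(alpha_j, alpha_j); the resulting 2x2 Cartan matrix is
[[2, -2], [-1, 2]].
The roots have two lengths (squared-length ratio 2:1); the short ones are alpha_{2}. The associated Dynkin diagram is a chain of 2 nodes with a double edge at one end; the terminal node there is the unique short simple root (B_2), so the type is B_2 (the algebra so(5)).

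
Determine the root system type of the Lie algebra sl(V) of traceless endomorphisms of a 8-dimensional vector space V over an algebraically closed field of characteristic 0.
This is sl(8), which has dimension 8^2 - 1 = 63 and rank 8 - 1 = 7 (a Cartan subalgebra is the diagonal traceless matrices). In the classification of classical Lie algebras, the special linear algebra sl(n+1) has type A_n; here n = 7, so the Dynkin diagram is a chain of 7 nodes with single edges (A_7). Hence the type is A_7.

type A_7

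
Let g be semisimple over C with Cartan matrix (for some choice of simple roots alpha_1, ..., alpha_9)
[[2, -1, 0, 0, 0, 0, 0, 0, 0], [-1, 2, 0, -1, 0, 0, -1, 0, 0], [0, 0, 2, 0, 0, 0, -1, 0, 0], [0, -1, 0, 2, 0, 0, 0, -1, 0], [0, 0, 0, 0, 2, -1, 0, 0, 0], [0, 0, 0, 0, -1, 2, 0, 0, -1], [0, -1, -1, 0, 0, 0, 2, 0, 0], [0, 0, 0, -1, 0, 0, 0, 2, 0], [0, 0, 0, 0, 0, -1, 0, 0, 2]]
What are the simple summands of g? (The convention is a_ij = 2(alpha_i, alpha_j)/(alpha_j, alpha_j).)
A3 + E6

The diagram associated to this matrix has two connected components: the simple roots {alpha_5, alpha_6, alpha_9} form a chain of 3 nodes with single edges (A_3), and {alpha_1, alpha_2, alpha_3, alpha_4, alpha_7, alpha_8} form a chain of 5 nodes with one extra node attached to the third node from one end (E_6). A semisimple Lie algebra decomposes uniquely as the direct sum of simple ideals, one per connected component of its Dynkin diagram, so g ≅ A_3 ⊕ E_6 (dimension 15 + 78 = 93).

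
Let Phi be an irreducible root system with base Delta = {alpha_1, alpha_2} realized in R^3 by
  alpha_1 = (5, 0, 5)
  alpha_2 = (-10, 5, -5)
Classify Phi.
Compute the Cartan integers a_ij = 2(alpha_i, alpha_j)/(alpha_j, alpha_j); the resulting 2x2 Cartan matrix is
[[2, -1], [-3, 2]].
The roots have two lengths (squared-length ratio 3:1); the short ones are alpha_{1}. The associated Dynkin diagram is two nodes joined by a triple edge (G_2), so the type is G_2.

G2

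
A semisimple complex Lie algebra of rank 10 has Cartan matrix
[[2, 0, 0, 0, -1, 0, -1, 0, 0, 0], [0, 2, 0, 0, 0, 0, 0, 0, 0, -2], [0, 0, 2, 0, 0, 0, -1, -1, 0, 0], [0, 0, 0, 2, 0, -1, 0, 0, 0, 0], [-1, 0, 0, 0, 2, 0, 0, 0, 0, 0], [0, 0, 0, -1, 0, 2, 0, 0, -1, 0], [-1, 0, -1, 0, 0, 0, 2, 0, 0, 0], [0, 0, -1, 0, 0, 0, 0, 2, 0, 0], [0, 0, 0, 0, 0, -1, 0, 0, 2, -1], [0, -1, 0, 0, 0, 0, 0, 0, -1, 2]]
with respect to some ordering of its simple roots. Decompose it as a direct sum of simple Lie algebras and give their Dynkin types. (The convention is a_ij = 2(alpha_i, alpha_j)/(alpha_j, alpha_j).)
The diagram associated to this matrix has two connected components: the simple roots {alpha_1, alpha_3, alpha_5, alpha_7, alpha_8} form a chain of 5 nodes with single edges (A_5), and {alpha_2, alpha_4, alpha_6, alpha_9, alpha_10} form a chain of 5 nodes with a double edge at one end; the terminal node there is the unique long simple root (C_5). A semisimple Lie algebra decomposes uniquely as the direct sum of simple ideals, one per connected component of its Dynkin diagram, so g ≅ A_5 ⊕ C_5 (dimension 35 + 55 = 90).

A_5 (sl(6)) + C_5 (sp(10))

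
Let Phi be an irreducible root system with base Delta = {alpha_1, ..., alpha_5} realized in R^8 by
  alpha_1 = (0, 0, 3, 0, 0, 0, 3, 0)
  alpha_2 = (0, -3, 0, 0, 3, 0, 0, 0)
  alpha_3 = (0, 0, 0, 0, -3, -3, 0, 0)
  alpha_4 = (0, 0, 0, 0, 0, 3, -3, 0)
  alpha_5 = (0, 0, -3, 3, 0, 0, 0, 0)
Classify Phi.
Compute the Cartan integers a_ij = 2(alpha_i, alpha_j)/(alpha_j, alpha_j); the resulting 5x5 Cartan matrix is
[[2, 0, 0, -1, -1], [0, 2, -1, 0, 0], [0, -1, 2, -1, 0], [-1, 0, -1, 2, 0], [-1, 0, 0, 0, 2]].
All simple roots have the same length, so the diagram is simply laced. The associated Dynkin diagram is a chain of 5 nodes with single edges (A_5), so the type is A_5 (the algebra sl(6)).

type A_5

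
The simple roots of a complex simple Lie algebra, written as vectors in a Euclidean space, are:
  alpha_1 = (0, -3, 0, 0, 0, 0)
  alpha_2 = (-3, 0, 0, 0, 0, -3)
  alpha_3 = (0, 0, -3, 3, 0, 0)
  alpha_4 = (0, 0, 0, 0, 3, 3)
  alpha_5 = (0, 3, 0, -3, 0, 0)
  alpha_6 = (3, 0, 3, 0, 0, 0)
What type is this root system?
B_6 (so(13))

Compute the Cartan integers a_ij = 2(alpha_i, alpha_j)/(alpha_j, alpha_j); the resulting 6x6 Cartan matrix is
[[2, 0, 0, 0, -1, 0], [0, 2, 0, -1, 0, -1], [0, 0, 2, 0, -1, -1], [0, -1, 0, 2, 0, 0], [-2, 0, -1, 0, 2, 0], [0, -1, -1, 0, 0, 2]].
The roots have two lengths (squared-length ratio 2:1); the short ones are alpha_{1}. The associated Dynkin diagram is a chain of 6 nodes with a double edge at one end; the terminal node there is the unique short simple root (B_6), so the type is B_6 (the algebra so(13)).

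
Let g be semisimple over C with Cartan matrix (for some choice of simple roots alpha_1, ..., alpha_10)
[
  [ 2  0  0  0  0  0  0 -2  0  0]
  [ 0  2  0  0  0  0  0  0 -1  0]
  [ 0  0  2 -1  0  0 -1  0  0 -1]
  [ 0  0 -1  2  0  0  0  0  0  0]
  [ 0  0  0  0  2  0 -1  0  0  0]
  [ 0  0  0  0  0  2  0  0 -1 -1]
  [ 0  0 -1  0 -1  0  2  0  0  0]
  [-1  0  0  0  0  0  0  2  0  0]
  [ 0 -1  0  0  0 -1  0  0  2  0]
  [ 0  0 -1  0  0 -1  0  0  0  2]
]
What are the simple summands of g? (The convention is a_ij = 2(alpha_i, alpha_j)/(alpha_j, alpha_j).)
type B_2 ⊕ type E_8

The diagram associated to this matrix has two connected components: the simple roots {alpha_1, alpha_8} form a chain of 2 nodes with a double edge at one end; the terminal node there is the unique short simple root (B_2), and {alpha_2, alpha_3, alpha_4, alpha_5, alpha_6, alpha_7, alpha_9, alpha_10} form a chain of 7 nodes with one extra node attached to the third node from one end (E_8). A semisimple Lie algebra decomposes uniquely as the direct sum of simple ideals, one per connected component of its Dynkin diagram, so g ≅ B_2 ⊕ E_8 (dimension 10 + 248 = 258).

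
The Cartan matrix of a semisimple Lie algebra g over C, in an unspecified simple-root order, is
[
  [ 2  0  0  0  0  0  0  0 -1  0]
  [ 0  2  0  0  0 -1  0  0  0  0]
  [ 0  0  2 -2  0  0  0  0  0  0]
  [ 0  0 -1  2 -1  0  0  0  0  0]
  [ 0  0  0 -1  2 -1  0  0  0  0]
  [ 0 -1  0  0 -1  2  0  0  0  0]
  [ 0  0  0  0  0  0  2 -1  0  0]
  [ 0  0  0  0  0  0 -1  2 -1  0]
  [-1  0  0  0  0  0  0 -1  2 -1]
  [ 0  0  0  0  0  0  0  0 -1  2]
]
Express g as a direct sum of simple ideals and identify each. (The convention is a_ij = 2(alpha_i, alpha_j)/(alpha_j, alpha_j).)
C_5 ⊕ D_5

The diagram associated to this matrix has two connected components: the simple roots {alpha_2, alpha_3, alpha_4, alpha_5, alpha_6} form a chain of 5 nodes with a double edge at one end; the terminal node there is the unique long simple root (C_5), and {alpha_1, alpha_7, alpha_8, alpha_9, alpha_10} form a chain of 3 nodes with a fork of two nodes at one end (D_5). A semisimple Lie algebra decomposes uniquely as the direct sum of simple ideals, one per connected component of its Dynkin diagram, so g ≅ C_5 ⊕ D_5 (dimension 55 + 45 = 100).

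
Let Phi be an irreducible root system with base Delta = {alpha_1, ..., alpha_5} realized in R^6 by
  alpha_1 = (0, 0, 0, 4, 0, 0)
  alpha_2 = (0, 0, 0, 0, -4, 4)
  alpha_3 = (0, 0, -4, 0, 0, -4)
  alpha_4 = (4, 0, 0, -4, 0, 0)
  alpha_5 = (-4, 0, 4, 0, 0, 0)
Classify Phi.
Compute the Cartan integers a_ij = 2(alpha_i, alpha_j)/(alpha_j, alpha_j); the resulting 5x5 Cartan matrix is
[[2, 0, 0, -1, 0], [0, 2, -1, 0, 0], [0, -1, 2, 0, -1], [-2, 0, 0, 2, -1], [0, 0, -1, -1, 2]].
The roots have two lengths (squared-length ratio 2:1); the short ones are alpha_{1}. The associated Dynkin diagram is a chain of 5 nodes with a double edge at one end; the terminal node there is the unique short simple root (B_5), so the type is B_5 (the algebra so(11)).

B5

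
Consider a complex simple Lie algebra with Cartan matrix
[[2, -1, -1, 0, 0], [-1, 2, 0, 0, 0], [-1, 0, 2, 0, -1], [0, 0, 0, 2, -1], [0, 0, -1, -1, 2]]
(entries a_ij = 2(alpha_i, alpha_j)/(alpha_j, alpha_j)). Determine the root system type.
The matrix has rank 5 with 2's on the diagonal. Reading the off-diagonal entries as Dynkin edges (a single edge where a_ij = a_ji = -1; a double or triple edge where a_ij * a_ji = 2 or 3), the diagram is a chain of 5 nodes with single edges (A_5). One simple-root ordering that puts it in standard form is (alpha_4, alpha_5, alpha_3, alpha_1, alpha_2). So the algebra is type A_5, i.e. sl(6).

A_5 (sl(6))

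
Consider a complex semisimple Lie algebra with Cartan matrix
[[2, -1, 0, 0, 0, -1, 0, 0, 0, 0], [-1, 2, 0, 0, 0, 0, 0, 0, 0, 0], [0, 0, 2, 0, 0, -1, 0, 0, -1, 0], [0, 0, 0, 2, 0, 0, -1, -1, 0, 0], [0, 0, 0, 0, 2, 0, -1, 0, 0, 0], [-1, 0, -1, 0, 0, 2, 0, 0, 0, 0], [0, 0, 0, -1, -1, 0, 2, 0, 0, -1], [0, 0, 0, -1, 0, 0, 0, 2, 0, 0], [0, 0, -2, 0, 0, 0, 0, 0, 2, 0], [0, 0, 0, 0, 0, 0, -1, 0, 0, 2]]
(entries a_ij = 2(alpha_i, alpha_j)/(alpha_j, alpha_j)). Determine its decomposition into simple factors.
type C_5 + type D_5

The diagram associated to this matrix has two connected components: the simple roots {alpha_1, alpha_2, alpha_3, alpha_6, alpha_9} form a chain of 5 nodes with a double edge at one end; the terminal node there is the unique long simple root (C_5), and {alpha_4, alpha_5, alpha_7, alpha_8, alpha_10} form a chain of 3 nodes with a fork of two nodes at one end (D_5). A semisimple Lie algebra decomposes uniquely as the direct sum of simple ideals, one per connected component of its Dynkin diagram, so g ≅ C_5 ⊕ D_5 (dimension 55 + 45 = 100).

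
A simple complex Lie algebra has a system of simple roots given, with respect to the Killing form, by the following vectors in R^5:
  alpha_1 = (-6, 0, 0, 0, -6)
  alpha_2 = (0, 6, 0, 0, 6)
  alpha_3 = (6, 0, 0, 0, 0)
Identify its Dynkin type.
B_3

Compute the Cartan integers a_ij = 2(alpha_i, alpha_j)/(alpha_j, alpha_j); the resulting 3x3 Cartan matrix is
[[2, -1, -2], [-1, 2, 0], [-1, 0, 2]].
The roots have two lengths (squared-length ratio 2:1); the short ones are alpha_{3}. The associated Dynkin diagram is a chain of 3 nodes with a double edge at one end; the terminal node there is the unique short simple root (B_3), so the type is B_3 (the algebra so(7)).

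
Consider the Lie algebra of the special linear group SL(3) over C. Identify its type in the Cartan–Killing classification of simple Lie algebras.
type A_2

This is sl(3), which has dimension 3^2 - 1 = 8 and rank 3 - 1 = 2 (a Cartan subalgebra is the diagonal traceless matrices). In the classification of classical Lie algebras, the special linear algebra sl(n+1) has type A_n; here n = 2, so the Dynkin diagram is a chain of 2 nodes with single edges (A_2). Hence the type is A_2.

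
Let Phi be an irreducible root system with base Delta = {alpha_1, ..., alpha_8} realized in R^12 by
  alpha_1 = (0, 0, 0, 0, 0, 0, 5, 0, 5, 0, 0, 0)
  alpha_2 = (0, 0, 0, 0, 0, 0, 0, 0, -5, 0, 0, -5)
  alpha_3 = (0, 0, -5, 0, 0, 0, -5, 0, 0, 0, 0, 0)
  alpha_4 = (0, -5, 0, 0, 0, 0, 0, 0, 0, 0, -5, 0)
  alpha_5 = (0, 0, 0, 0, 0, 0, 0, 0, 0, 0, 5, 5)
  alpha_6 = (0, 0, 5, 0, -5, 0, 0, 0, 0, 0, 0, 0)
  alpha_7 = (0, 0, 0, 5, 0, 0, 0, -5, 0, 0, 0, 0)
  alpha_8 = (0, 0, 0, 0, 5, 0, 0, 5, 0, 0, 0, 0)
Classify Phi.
Compute the Cartan integers a_ij = 2(alpha_i, alpha_j)/(alpha_j, alpha_j); the resulting 8x8 Cartan matrix is
[[2, -1, -1, 0, 0, 0, 0, 0], [-1, 2, 0, 0, -1, 0, 0, 0], [-1, 0, 2, 0, 0, -1, 0, 0], [0, 0, 0, 2, -1, 0, 0, 0], [0, -1, 0, -1, 2, 0, 0, 0], [0, 0, -1, 0, 0, 2, 0, -1], [0, 0, 0, 0, 0, 0, 2, -1], [0, 0, 0, 0, 0, -1, -1, 2]].
All simple roots have the same length, so the diagram is simply laced. The associated Dynkin diagram is a chain of 8 nodes with single edges (A_8), so the type is A_8 (the algebra sl(9)).

A_8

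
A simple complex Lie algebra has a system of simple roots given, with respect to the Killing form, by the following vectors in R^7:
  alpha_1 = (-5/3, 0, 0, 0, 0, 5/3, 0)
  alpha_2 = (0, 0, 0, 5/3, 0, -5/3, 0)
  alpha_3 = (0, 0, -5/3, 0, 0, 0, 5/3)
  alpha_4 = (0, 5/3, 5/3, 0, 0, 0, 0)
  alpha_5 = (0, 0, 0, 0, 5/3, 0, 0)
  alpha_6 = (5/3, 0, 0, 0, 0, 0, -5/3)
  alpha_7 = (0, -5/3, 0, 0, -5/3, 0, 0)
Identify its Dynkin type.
Compute the Cartan integers a_ij = 2(alpha_i, alpha_j)/(alpha_j, alpha_j); the resulting 7x7 Cartan matrix is
[[2, -1, 0, 0, 0, -1, 0], [-1, 2, 0, 0, 0, 0, 0], [0, 0, 2, -1, 0, -1, 0], [0, 0, -1, 2, 0, 0, -1], [0, 0, 0, 0, 2, 0, -1], [-1, 0, -1, 0, 0, 2, 0], [0, 0, 0, -1, -2, 0, 2]].
The roots have two lengths (squared-length ratio 2:1); the short ones are alpha_{5}. The associated Dynkin diagram is a chain of 7 nodes with a double edge at one end; the terminal node there is the unique short simple root (B_7), so the type is B_7 (the algebra so(15)).

B_7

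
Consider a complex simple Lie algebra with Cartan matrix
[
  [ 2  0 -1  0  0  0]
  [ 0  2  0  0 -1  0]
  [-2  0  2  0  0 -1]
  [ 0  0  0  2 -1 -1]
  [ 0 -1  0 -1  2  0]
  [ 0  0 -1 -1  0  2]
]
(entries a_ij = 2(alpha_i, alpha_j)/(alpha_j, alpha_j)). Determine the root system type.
type B_6

The matrix has rank 6 with 2's on the diagonal. Reading the off-diagonal entries as Dynkin edges (a single edge where a_ij = a_ji = -1; a double or triple edge where a_ij * a_ji = 2 or 3), the diagram is a chain of 6 nodes with a double edge at one end; the terminal node there is the unique short simple root (B_6). One simple-root ordering that puts it in standard form is (alpha_2, alpha_5, alpha_4, alpha_6, alpha_3, alpha_1). So the algebra is type B_6, i.e. so(13).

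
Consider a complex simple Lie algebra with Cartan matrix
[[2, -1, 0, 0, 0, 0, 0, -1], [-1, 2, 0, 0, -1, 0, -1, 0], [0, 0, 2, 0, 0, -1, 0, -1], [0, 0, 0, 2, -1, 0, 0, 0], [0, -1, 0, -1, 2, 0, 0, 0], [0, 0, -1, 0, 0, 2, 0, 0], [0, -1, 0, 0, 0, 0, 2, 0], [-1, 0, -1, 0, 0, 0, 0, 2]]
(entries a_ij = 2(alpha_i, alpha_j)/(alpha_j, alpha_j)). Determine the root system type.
E_8

The matrix has rank 8 with 2's on the diagonal. Reading the off-diagonal entries as Dynkin edges (a single edge where a_ij = a_ji = -1; a double or triple edge where a_ij * a_ji = 2 or 3), the diagram is a chain of 7 nodes with one extra node attached to the third node from one end (E_8). One simple-root ordering that puts it in standard form is (alpha_4, alpha_7, alpha_5, alpha_2, alpha_1, alpha_8, alpha_3, alpha_6). So the algebra is type E_8.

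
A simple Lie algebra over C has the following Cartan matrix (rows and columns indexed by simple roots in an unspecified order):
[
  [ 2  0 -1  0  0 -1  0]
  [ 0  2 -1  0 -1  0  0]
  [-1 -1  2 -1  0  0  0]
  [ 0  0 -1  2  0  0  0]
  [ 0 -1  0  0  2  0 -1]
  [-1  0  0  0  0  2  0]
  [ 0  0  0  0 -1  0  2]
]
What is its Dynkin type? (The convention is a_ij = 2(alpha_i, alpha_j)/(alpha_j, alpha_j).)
The matrix has rank 7 with 2's on the diagonal. Reading the off-diagonal entries as Dynkin edges (a single edge where a_ij = a_ji = -1; a double or triple edge where a_ij * a_ji = 2 or 3), the diagram is a chain of 6 nodes with one extra node attached to the third node from one end (E_7). One simple-root ordering that puts it in standard form is (alpha_6, alpha_4, alpha_1, alpha_3, alpha_2, alpha_5, alpha_7). So the algebra is type E_7.

type E_7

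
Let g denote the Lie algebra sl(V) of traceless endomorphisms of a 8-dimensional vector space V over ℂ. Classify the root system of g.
A_7

This is sl(8), which has dimension 8^2 - 1 = 63 and rank 8 - 1 = 7 (a Cartan subalgebra is the diagonal traceless matrices). In the classification of classical Lie algebras, the special linear algebra sl(n+1) has type A_n; here n = 7, so the Dynkin diagram is a chain of 7 nodes with single edges (A_7). Hence the type is A_7.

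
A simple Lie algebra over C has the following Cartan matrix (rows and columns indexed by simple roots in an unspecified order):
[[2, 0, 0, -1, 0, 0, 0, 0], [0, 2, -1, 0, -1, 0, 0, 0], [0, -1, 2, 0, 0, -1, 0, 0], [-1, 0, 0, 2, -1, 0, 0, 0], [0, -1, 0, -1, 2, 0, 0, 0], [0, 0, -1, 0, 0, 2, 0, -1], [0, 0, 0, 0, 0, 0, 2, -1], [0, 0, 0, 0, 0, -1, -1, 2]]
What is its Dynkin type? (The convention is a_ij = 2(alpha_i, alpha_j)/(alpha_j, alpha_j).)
A_8 (sl(9))

The matrix has rank 8 with 2's on the diagonal. Reading the off-diagonal entries as Dynkin edges (a single edge where a_ij = a_ji = -1; a double or triple edge where a_ij * a_ji = 2 or 3), the diagram is a chain of 8 nodes with single edges (A_8). One simple-root ordering that puts it in standard form is (alpha_1, alpha_4, alpha_5, alpha_2, alpha_3, alpha_6, alpha_8, alpha_7). So the algebra is type A_8, i.e. sl(9).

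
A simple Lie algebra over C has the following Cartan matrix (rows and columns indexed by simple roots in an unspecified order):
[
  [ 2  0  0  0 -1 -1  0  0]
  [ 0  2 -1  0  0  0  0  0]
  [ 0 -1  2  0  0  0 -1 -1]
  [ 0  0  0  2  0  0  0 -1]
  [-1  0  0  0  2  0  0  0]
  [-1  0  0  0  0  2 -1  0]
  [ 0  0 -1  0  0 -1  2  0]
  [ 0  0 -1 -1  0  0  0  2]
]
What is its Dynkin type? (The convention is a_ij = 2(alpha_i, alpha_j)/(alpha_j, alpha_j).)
The matrix has rank 8 with 2's on the diagonal. Reading the off-diagonal entries as Dynkin edges (a single edge where a_ij = a_ji = -1; a double or triple edge where a_ij * a_ji = 2 or 3), the diagram is a chain of 7 nodes with one extra node attached to the third node from one end (E_8). One simple-root ordering that puts it in standard form is (alpha_4, alpha_2, alpha_8, alpha_3, alpha_7, alpha_6, alpha_1, alpha_5). So the algebra is type E_8.

E_8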